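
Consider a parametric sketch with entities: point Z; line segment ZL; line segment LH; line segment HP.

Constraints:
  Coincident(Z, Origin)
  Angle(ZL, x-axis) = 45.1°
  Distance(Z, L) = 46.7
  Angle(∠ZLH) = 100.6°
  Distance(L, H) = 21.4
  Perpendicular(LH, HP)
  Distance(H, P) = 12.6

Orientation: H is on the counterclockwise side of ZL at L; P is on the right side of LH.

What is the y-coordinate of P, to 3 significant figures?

57.9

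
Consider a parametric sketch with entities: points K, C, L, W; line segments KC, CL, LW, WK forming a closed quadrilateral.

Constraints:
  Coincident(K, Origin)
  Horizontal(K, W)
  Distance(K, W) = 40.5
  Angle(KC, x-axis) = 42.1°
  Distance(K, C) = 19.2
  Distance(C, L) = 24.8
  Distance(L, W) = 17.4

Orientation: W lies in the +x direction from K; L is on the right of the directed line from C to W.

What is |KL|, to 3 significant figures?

27.3

Checks: |CL| = 24.80 ✓; |LW| = 17.40 ✓.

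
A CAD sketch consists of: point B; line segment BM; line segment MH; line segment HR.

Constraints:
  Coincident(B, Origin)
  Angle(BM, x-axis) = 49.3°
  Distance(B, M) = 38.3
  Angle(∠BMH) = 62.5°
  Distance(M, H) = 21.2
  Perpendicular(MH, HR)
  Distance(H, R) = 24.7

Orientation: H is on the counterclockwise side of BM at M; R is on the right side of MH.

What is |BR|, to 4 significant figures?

58.78

B is at the origin; BM runs at 49.3° with length 38.3, so M = 38.3·(cos 49.3°, sin 49.3°) = (24.98, 29.04). ∠BMH = 62.5°, so MH runs at 49.3° + (180° − 62.5°) = 166.8° from the x-axis; with |MH| = 21.2, H = M + 21.2·(cos 166.8°, sin 166.8°) = (4.335, 33.88). MH is perpendicular to HR; with |HR| = 24.7 on the right of MH, R = H + 24.7·(0.2284, 0.9736) = (9.976, 57.92). Then |BR| = |R − B| = 58.78.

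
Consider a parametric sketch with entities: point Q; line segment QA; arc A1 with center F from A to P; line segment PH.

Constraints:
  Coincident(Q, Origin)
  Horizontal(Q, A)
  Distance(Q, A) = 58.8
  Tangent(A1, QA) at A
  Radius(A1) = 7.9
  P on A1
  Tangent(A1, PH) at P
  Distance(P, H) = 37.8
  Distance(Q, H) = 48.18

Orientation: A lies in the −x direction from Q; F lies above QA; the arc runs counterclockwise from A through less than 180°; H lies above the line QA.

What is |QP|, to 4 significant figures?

52.22

Q is at the origin; Q and A share the same y with |QA| = 58.8 and A on the −x side, so A = (-58.80, 0.000). Tangency of A1 to QA means the radius FA is perpendicular to QA, so F = A + (0, 7.9) = (-58.80, 7.900). Since FP ⟂ PH (tangency), |FH| = √(7.9² + 37.8²) = 38.62 regardless of where P sits on A1. So H lies on both circle(Q, 48.18) and circle(F, 38.62); the above-QA intersection is H = (-32.17, 35.87). P is the foot of the tangent from H: P = (-52.09, 3.738).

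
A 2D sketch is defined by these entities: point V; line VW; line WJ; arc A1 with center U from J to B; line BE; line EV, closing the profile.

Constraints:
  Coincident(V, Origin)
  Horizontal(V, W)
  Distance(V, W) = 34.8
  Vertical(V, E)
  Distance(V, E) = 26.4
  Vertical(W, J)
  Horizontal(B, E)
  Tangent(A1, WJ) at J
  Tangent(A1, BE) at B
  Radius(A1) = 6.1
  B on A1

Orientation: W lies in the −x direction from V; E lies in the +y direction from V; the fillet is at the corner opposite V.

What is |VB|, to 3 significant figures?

39.0

V is at the origin; V and W share the same y with |VW| = 34.8 and W on the −x side, so W = (-34.8, 0.00). V and E share the same x with |VE| = 26.4 and E on the +y side, so E = (0.00, 26.4). The virtual corner opposite V is at (-34.8, 26.4). The tangent condition forces UJ to be normal to WJ and A1 meets BE tangentially, so UB is at right angles to BE, with radius 6.1, so the center U sits 6.1 in from both sides at U = (-28.7, 20.3). That places the tangent points at J = (-34.8, 20.3) on WJ and B = (-28.7, 26.4) on BE. Then |VB| = |B − V| = 39.0.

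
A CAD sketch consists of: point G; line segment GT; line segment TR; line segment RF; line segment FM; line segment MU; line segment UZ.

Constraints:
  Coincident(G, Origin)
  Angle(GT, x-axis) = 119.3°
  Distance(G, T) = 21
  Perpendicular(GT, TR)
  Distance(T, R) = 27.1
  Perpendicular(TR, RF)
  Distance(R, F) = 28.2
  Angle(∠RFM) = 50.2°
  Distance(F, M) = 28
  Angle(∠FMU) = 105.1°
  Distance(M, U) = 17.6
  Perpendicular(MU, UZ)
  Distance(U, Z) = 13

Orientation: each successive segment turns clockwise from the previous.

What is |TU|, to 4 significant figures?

14.15

G is at the origin; GT runs at 119.3° with length 21.0, so T = (-10.28, 18.31). The perpendicularity gives TR at right angles to GT, so TR runs at 29.30°; with |TR| = 27.1, R = (13.36, 31.58). TR ⟂ RF, so RF runs at -60.70°; with |RF| = 28.2, F = (27.16, 6.983). ∠RFM = 50.2° gives FM at 169.5° from the x-axis; with |FM| = 28.0, M = (-0.3745, 12.09). ∠FMU = 105.1° gives MU at 94.60° from the x-axis; with |MU| = 17.6, U = (-1.786, 29.63). Then |TU| = |U − T| = 14.15.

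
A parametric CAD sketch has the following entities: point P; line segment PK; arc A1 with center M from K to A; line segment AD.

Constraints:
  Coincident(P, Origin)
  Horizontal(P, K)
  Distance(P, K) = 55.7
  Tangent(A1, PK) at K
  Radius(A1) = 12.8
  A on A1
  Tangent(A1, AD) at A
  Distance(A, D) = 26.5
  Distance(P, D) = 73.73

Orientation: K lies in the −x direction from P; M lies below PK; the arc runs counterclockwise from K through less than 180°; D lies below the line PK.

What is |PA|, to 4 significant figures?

69.94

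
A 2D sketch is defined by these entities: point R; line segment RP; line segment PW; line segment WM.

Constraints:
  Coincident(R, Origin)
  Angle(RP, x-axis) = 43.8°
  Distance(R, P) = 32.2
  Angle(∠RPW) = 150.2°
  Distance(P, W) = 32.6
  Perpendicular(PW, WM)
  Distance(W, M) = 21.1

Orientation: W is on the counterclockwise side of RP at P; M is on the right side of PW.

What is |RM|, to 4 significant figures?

71.01

R is at the origin; RP runs at 43.8° with length 32.2, so P = 32.2·(cos 43.8°, sin 43.8°) = (23.24, 22.29). ∠RPW = 150.2°, so PW runs at 43.8° + (180° − 150.2°) = 73.60° from the x-axis; with |PW| = 32.6, W = P + 32.6·(cos 73.60°, sin 73.60°) = (32.45, 53.56). PW is perpendicular to WM; with |WM| = 21.1 on the right of PW, M = W + 21.1·(0.9593, -0.2823) = (52.69, 47.60). Then |RM| = |M − R| = 71.01.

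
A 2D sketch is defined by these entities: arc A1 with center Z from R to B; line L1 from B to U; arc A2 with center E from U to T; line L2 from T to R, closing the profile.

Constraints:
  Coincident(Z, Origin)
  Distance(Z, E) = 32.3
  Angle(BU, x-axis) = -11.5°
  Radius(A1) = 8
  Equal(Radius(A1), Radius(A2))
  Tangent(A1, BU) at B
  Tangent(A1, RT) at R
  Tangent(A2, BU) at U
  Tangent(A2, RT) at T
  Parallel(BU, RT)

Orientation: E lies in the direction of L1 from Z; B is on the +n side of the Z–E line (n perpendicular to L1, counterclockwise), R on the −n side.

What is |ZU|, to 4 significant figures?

33.28

Tangency of A1 to both parallel lines with radius 8.0 puts B and R at Z ± 8.0·n: B = (1.595, 7.839), R = (-1.595, -7.839). Equal radii place U and T the same way about E: U = E + 8.0·n = (33.25, 1.400), T = E − 8.0·n = (30.06, -14.28). Then |ZU| = |U − Z| = 33.28.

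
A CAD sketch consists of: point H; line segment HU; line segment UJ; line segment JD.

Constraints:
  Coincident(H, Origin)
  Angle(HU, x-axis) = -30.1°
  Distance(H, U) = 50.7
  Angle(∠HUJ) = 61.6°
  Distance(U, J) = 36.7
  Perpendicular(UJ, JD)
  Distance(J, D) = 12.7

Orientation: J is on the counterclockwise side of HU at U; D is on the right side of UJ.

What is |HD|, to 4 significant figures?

58.66

∠HUJ = 61.6°, so UJ runs at -30.1° + (180° − 61.6°) = 88.30° from the x-axis; with |UJ| = 36.7, J = U + 36.7·(cos 88.30°, sin 88.30°) = (44.95, 11.26). The perpendicularity gives JD at right angles to UJ; with |JD| = 12.7 on the right of UJ, D = J + 12.7·(0.9996, -0.02967) = (57.65, 10.88). Then |HD| = |D − H| = 58.66.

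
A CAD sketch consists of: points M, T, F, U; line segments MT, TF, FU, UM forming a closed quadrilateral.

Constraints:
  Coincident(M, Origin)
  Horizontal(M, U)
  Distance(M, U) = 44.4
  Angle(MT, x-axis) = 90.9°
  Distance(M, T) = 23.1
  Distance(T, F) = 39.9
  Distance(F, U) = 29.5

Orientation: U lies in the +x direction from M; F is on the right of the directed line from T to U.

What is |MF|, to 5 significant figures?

21.645

Checks: |TF| = 39.90 ✓; |FU| = 29.50 ✓.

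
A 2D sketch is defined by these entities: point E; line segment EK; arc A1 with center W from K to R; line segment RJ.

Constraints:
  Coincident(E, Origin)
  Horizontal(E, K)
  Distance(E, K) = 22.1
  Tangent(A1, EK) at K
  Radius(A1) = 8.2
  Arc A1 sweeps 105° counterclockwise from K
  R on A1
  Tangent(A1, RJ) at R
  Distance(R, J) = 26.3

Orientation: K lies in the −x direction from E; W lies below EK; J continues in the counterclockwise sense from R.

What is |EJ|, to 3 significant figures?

42.6

E is at the origin; EK is horizontal with |EK| = 22.1 and K on the −x side, so K = (-22.1, 0.00). Tangency of A1 to EK means the radius WK is perpendicular to EK, so W = K + (0, -8.2) = (-22.1, -8.20). On A1, K sits at bearing 90° from W; a 105° counterclockwise sweep puts R at bearing 195°, so R = W + 8.2·(cos 195°, sin 195°) = (-30.0, -10.3). The tangent condition forces WR to be normal to RJ, so RJ runs along (−sin 195°, cos 195°); with |RJ| = 26.3, J = (-23.2, -35.7). Then |EJ| = |J − E| = 42.6.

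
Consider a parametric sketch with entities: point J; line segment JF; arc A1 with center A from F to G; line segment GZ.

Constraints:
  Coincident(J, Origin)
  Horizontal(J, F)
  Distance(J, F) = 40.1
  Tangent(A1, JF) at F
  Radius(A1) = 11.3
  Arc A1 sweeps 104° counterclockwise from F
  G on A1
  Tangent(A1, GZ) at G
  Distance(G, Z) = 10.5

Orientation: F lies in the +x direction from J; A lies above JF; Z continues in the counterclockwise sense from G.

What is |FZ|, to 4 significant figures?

25.64

J is at the origin; JF is horizontal with |JF| = 40.1 and F on the +x side, so F = (40.10, 0.000). Since A1 is tangent to JF there, AF ⟂ JF, so A = F + (0, 11.3) = (40.10, 11.30). On A1, F sits at bearing -90° from A; a 104° counterclockwise sweep puts G at bearing 14°, so G = A + 11.3·(cos 14°, sin 14°) = (51.06, 14.03). A1 meets GZ tangentially, so AG is at right angles to GZ, so GZ runs along (−sin 14°, cos 14°); with |GZ| = 10.5, Z = (48.52, 24.22). Then |FZ| = |Z − F| = 25.64.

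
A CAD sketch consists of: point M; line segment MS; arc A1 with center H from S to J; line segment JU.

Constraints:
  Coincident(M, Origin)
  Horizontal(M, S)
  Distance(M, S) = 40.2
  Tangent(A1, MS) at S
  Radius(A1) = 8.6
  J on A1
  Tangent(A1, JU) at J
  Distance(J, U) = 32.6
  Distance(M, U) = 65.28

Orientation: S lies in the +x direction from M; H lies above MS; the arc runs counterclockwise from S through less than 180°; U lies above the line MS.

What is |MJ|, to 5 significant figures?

49.420

M is at the origin; M and S share the same y with |MS| = 40.2 and S on the +x side, so S = (40.200, 0.0000). A1 meets MS tangentially, so HS is at right angles to MS, so H = S + (0, 8.6) = (40.200, 8.6000). Since HJ ⟂ JU (tangency), |HU| = √(8.6² + 32.6²) = 33.715 regardless of where J sits on A1. So U lies on both circle(M, 65.28) and circle(H, 33.715); the above-MS intersection is U = (51.229, 40.460). J is the foot of the tangent from U: J = (48.776, 7.9527).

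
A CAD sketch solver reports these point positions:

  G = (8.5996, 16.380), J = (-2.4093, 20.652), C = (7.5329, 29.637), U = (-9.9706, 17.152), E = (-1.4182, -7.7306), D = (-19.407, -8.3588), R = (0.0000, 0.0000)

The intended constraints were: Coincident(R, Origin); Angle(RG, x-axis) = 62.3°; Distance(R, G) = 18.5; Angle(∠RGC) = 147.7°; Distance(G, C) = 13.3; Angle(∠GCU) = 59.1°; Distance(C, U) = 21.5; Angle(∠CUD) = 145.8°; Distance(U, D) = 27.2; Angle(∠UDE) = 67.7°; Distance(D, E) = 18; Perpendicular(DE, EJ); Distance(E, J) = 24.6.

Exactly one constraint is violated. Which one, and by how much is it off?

Distance(E, J) = 24.6 — off by 3.80.

R = (0.00, 0.00) ✓; RG at 62.30° ✓; |RG| = 18.50 ✓; ∠RGC = 147.7° ✓; |GC| = 13.30 ✓; ∠GCU = 59.10° ✓; |CU| = 21.50 ✓; ∠CUD = 145.8° ✓; |UD| = 27.20 ✓; ∠UDE = 67.70° ✓; |DE| = 18.00 ✓; ∠(DE, EJ) = 90.00° ✓; |EJ| = 28.40 ✗.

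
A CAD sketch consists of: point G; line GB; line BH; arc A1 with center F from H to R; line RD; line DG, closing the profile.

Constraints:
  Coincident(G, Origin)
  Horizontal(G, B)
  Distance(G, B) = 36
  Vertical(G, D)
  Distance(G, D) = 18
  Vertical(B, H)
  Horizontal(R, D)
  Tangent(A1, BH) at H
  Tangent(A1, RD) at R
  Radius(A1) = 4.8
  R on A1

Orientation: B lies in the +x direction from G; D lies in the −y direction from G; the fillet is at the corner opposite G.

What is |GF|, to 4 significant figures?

33.88

G is at the origin; GB is horizontal with |GB| = 36.0 and B on the +x side, so B = (36.00, 0.000). GD is vertical with |GD| = 18.0 and D on the −y side, so D = (0.000, -18.00). The virtual corner opposite G is at (36.00, -18.00). The tangent condition forces FH to be normal to BH and tangency of A1 to RD means the radius FR is perpendicular to RD, with radius 4.8, so the center F sits 4.8 in from both sides at F = (31.20, -13.20). Then |GF| = |F − G| = 33.88.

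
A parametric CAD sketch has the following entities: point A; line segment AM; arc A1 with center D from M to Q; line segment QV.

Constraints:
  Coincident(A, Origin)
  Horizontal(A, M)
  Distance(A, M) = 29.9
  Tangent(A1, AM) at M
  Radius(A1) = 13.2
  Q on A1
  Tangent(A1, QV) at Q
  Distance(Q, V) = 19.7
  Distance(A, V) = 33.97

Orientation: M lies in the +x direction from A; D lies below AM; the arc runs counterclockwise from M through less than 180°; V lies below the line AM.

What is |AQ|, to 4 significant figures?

20.32

Checks: |DQ| = 13.20 ✓; ∠(DQ, QV) = 90.00° ✓; |QV| = 19.70 ✓; |AV| = 33.97 ✓.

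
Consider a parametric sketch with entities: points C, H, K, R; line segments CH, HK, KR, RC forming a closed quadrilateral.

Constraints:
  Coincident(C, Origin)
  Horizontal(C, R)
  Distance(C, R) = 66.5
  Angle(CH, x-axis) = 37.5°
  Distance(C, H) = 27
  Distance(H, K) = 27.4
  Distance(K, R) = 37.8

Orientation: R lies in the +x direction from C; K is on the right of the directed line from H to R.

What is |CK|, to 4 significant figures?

31.44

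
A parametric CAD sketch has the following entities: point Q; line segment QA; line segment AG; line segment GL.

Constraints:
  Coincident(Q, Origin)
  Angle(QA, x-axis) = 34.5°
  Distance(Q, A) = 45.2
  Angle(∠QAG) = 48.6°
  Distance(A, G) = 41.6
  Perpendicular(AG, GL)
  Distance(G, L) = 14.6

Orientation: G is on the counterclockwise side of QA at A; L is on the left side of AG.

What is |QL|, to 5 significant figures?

22.578

∠QAG = 48.6°, so AG runs at 34.5° + (180° − 48.6°) = 165.90° from the x-axis; with |AG| = 41.6, G = A + 41.6·(cos 165.90°, sin 165.90°) = (-3.0962, 35.736). AG ⟂ GL; with |GL| = 14.6 on the left of AG, L = G + 14.6·(-0.24362, -0.96987) = (-6.6530, 21.576). Then |QL| = |L − Q| = 22.578.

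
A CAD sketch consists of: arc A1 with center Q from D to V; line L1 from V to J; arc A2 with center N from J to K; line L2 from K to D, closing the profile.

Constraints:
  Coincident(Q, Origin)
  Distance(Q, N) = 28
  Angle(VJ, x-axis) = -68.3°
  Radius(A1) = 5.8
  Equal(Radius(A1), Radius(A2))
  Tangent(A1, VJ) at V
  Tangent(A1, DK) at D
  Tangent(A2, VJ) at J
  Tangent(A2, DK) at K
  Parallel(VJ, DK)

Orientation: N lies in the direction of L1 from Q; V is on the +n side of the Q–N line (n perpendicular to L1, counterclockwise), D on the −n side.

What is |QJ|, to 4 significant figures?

28.59

Tangency of A1 to both parallel lines with radius 5.8 puts V and D at Q ± 5.8·n: V = (5.389, 2.145), D = (-5.389, -2.145). Equal radii place J and K the same way about N: J = N + 5.8·n = (15.74, -23.87), K = N − 5.8·n = (4.964, -28.16). Then |QJ| = |J − Q| = 28.59.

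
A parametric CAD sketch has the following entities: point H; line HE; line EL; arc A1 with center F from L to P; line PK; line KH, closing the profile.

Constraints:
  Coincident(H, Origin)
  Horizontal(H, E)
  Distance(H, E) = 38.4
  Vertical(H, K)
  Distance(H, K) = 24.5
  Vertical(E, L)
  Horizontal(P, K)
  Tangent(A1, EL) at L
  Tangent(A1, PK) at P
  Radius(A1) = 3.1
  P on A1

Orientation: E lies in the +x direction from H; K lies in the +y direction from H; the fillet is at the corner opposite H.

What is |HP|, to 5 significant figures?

42.969

H is at the origin; H and E share the same y with |HE| = 38.4 and E on the +x side, so E = (38.400, 0.0000). H and K share the same x with |HK| = 24.5 and K on the +y side, so K = (0.0000, 24.500). The virtual corner opposite H is at (38.400, 24.500). Tangency of A1 to EL means the radius FL is perpendicular to EL and A1 meets PK tangentially, so FP is at right angles to PK, with radius 3.1, so the center F sits 3.1 in from both sides at F = (35.300, 21.400). That places the tangent points at L = (38.400, 21.400) on EL and P = (35.300, 24.500) on PK. Then |HP| = |P − H| = 42.969.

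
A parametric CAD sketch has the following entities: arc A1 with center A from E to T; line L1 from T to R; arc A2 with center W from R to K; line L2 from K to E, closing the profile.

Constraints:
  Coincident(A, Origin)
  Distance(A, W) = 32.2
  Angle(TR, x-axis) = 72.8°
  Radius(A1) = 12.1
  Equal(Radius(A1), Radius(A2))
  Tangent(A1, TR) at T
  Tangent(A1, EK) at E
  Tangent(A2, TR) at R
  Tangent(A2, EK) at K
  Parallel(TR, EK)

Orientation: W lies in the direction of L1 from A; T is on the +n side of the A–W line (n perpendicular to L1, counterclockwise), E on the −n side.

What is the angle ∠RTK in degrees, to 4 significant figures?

36.93°

Tangency of A1 to both parallel lines with radius 12.1 puts T and E at A ± 12.1·n: T = (-11.56, 3.578), E = (11.56, -3.578). Equal radii place R and K the same way about W: R = W + 12.1·n = (-2.037, 34.34), K = W − 12.1·n = (21.08, 27.18). Then cos ∠RTK = TR·TK / (|TR||TK|), giving 36.93°.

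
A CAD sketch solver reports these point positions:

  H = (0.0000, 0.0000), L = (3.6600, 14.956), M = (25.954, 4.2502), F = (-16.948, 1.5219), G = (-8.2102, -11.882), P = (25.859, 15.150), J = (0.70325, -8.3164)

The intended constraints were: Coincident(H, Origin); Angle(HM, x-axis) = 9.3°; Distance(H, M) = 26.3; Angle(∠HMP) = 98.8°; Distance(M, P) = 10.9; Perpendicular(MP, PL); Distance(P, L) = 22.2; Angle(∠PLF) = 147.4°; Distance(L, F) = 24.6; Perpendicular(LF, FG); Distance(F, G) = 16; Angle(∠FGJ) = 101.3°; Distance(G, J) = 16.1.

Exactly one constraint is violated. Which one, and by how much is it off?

Distance(G, J) = 16.1 — off by 6.50.

H = (0.00, 0.00) ✓; HM at 9.300° ✓; |HM| = 26.30 ✓; ∠HMP = 98.80° ✓; |MP| = 10.90 ✓; ∠(MP, PL) = 90.00° ✓; |PL| = 22.20 ✓; ∠PLF = 147.4° ✓; |LF| = 24.60 ✓; ∠(LF, FG) = 90.00° ✓; |FG| = 16.00 ✓; ∠FGJ = 101.3° ✓; |GJ| = 9.600 ✗.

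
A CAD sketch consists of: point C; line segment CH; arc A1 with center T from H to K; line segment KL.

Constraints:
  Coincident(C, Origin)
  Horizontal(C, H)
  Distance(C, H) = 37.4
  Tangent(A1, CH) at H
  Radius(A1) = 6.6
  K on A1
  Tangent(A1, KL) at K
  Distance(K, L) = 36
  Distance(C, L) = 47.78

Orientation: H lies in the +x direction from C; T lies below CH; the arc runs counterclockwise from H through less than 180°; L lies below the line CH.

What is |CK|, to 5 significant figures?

31.378

C is at the origin; C and H share the same y with |CH| = 37.4 and H on the +x side, so H = (37.400, 0.0000). Since A1 is tangent to CH there, TH ⟂ CH, so T = H + (0, -6.6) = (37.400, -6.6000). Since TK ⟂ KL (tangency), |TL| = √(6.6² + 36.0²) = 36.600 regardless of where K sits on A1. So L lies on both circle(C, 47.78) and circle(T, 36.600); the below-CH intersection is L = (24.674, -40.916). K is the foot of the tangent from L: K = (30.899, -5.4586).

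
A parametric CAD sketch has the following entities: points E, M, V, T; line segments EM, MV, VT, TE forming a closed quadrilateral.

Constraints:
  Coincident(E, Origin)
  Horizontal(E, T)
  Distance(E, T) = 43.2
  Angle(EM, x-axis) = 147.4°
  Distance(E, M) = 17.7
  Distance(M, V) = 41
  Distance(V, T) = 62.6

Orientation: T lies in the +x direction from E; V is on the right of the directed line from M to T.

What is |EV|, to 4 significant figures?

33.17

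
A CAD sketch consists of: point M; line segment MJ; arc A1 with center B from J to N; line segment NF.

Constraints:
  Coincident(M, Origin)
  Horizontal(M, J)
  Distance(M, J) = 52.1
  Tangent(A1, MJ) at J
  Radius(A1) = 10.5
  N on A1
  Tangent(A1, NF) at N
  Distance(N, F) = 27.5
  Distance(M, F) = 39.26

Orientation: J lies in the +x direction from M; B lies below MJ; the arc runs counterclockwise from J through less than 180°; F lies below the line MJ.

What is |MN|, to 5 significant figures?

43.632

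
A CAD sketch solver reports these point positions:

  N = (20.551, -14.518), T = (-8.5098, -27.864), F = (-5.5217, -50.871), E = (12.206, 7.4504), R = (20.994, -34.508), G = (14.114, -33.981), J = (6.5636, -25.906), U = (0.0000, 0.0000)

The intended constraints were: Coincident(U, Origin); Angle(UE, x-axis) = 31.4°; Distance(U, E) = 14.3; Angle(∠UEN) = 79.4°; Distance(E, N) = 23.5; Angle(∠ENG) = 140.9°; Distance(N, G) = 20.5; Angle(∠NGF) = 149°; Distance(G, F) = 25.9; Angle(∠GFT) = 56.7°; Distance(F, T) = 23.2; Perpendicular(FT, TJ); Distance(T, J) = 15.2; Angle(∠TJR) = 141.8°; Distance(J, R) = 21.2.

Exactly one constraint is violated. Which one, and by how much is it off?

Distance(J, R) = 21.2 — off by 4.40.

U = (0.00, 0.00) ✓; UE at 31.40° ✓; |UE| = 14.30 ✓; ∠UEN = 79.40° ✓; |EN| = 23.50 ✓; ∠ENG = 140.9° ✓; |NG| = 20.50 ✓; ∠NGF = 149.0° ✓; |GF| = 25.90 ✓; ∠GFT = 56.70° ✓; |FT| = 23.20 ✓; ∠(FT, TJ) = 90.00° ✓; |TJ| = 15.20 ✓; ∠TJR = 141.8° ✓; |JR| = 16.80 ✗.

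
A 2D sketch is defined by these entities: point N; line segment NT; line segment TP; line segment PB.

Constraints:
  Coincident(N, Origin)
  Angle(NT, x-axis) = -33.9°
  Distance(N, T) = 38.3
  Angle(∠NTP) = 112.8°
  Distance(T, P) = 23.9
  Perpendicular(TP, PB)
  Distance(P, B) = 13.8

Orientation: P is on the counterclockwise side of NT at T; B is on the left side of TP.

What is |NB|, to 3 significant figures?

44.3

N is at the origin; NT runs at -33.9° with length 38.3, so T = 38.3·(cos -33.9°, sin -33.9°) = (31.8, -21.4). ∠NTP = 112.8°, so TP runs at -33.9° + (180° − 112.8°) = 33.3° from the x-axis; with |TP| = 23.9, P = T + 23.9·(cos 33.3°, sin 33.3°) = (51.8, -8.24). TP ⟂ PB; with |PB| = 13.8 on the left of TP, B = P + 13.8·(-0.549, 0.836) = (44.2, 3.29). Then |NB| = |B − N| = 44.3.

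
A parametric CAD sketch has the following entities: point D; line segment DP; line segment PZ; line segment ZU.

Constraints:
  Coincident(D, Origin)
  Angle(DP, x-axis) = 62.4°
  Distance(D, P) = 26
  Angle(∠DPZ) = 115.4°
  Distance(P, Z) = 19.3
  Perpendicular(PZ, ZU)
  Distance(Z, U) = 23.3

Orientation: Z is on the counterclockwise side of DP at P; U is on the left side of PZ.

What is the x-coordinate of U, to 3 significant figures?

-18.2

∠DPZ = 115.4°, so PZ runs at 62.4° + (180° − 115.4°) = 127° from the x-axis; with |PZ| = 19.3, Z = P + 19.3·(cos 127°, sin 127°) = (0.431, 38.5). PZ ⟂ ZU; with |ZU| = 23.3 on the left of PZ, U = Z + 23.3·(-0.799, -0.602) = (-18.2, 24.4). So U.x = -18.2.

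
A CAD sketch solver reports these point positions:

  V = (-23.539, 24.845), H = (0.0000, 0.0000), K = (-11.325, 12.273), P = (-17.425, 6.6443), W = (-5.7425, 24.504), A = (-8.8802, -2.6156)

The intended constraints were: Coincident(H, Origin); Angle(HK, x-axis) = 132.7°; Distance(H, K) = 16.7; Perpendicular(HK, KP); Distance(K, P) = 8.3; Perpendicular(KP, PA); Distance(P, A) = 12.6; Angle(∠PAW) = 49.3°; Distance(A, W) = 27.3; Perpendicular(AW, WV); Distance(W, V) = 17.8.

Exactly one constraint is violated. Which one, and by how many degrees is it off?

Perpendicular(AW, WV) — off by 5.50°.

H = (0.00, 0.00) ✓; HK at 132.7° ✓; |HK| = 16.70 ✓; ∠(HK, KP) = 90.00° ✓; |KP| = 8.300 ✓; ∠(KP, PA) = 90.00° ✓; |PA| = 12.60 ✓; ∠PAW = 49.30° ✓; |AW| = 27.30 ✓; ∠(AW, WV) = 95.50° ✗; |WV| = 17.80 ✓.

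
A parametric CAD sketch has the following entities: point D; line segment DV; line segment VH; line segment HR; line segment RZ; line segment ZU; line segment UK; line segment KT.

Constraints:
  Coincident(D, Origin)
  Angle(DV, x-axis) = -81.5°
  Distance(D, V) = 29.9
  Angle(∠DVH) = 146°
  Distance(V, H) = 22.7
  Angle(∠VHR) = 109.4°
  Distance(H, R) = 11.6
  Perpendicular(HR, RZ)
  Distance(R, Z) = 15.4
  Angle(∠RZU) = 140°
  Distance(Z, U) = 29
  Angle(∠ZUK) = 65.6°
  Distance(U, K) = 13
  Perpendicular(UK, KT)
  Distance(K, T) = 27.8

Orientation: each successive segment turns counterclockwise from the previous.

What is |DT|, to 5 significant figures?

38.522

∠ZUK = 65.6° gives UK at -92.500° from the x-axis; with |UK| = 13.0, K = (-2.0458, -27.458). The perpendicularity gives KT at right angles to UK, so KT runs at -2.5000°; with |KT| = 27.8, T = (25.728, -28.671). Then |DT| = |T − D| = 38.522.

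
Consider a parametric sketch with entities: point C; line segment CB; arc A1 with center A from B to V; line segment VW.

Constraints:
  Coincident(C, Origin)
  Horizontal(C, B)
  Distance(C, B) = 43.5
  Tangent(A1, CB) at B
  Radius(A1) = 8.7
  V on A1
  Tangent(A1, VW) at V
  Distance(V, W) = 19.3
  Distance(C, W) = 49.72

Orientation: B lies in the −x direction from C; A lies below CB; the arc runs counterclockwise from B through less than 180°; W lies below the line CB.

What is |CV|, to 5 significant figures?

52.502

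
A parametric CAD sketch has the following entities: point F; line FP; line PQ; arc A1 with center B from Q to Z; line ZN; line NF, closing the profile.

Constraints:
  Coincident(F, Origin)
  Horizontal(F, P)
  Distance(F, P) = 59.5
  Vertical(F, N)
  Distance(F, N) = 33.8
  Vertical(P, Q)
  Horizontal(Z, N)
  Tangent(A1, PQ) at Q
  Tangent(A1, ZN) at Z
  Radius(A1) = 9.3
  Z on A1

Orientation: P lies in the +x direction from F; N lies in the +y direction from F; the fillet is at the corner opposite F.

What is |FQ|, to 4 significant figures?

64.35

F is at the origin; F and P share the same y with |FP| = 59.5 and P on the +x side, so P = (59.50, 0.000). FN is vertical with |FN| = 33.8 and N on the +y side, so N = (0.000, 33.80). The virtual corner opposite F is at (59.50, 33.80). A1 meets PQ tangentially, so BQ is at right angles to PQ and A1 meets ZN tangentially, so BZ is at right angles to ZN, with radius 9.3, so the center B sits 9.3 in from both sides at B = (50.20, 24.50). That places the tangent points at Q = (59.50, 24.50) on PQ and Z = (50.20, 33.80) on ZN. Then |FQ| = |Q − F| = 64.35.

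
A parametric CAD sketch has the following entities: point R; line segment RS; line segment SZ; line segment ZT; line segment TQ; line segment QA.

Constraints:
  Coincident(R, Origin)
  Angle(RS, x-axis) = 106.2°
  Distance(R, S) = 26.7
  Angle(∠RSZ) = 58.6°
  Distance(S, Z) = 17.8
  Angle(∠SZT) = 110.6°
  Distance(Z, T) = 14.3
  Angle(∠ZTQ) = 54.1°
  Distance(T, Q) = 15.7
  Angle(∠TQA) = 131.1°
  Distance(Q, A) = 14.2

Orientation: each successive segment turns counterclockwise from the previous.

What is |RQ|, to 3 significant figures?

14.9

R is at the origin; RS runs at 106.2° with length 26.7, so S = (-7.45, 25.6). ∠RSZ = 58.6° gives SZ at -132° from the x-axis; with |SZ| = 17.8, Z = (-19.5, 12.5). ∠SZT = 110.6° gives ZT at -63.0° from the x-axis; with |ZT| = 14.3, T = (-13.0, -0.246). ∠ZTQ = 54.1° gives TQ at 62.9° from the x-axis; with |TQ| = 15.7, Q = (-5.81, 13.7). Then |RQ| = |Q − R| = 14.9.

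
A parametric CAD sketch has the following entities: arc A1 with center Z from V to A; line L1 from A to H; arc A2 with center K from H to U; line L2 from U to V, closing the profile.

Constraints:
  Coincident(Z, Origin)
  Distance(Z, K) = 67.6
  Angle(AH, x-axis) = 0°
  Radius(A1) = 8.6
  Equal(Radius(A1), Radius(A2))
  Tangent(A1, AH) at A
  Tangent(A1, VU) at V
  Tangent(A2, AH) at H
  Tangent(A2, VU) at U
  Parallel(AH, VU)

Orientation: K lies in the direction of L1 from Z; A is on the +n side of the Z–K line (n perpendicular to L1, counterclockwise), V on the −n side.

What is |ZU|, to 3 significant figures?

68.1

Tangency of A1 to both parallel lines with radius 8.6 puts A and V at Z ± 8.6·n: A = (-0.00, 8.60), V = (0.00, -8.60). Equal radii place H and U the same way about K: H = K + 8.6·n = (67.6, 8.60), U = K − 8.6·n = (67.6, -8.60). Then |ZU| = |U − Z| = 68.1.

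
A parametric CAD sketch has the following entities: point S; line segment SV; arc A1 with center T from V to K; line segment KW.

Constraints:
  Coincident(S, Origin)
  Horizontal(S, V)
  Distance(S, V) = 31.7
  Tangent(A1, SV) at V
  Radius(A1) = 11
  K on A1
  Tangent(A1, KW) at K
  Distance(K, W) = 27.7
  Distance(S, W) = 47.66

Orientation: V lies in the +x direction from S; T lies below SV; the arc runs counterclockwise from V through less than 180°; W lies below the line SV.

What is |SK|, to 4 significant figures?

24.53

Checks: |TK| = 11.00 ✓; ∠(TK, KW) = 90.00° ✓; |KW| = 27.70 ✓; |SW| = 47.66 ✓.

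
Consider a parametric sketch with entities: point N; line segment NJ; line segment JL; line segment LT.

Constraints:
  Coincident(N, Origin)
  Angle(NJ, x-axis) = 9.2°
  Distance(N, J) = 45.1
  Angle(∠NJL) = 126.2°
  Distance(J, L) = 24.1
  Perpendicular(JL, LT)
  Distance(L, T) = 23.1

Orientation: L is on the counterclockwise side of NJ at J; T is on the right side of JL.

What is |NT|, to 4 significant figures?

78.19

N is at the origin; NJ runs at 9.2° with length 45.1, so J = 45.1·(cos 9.2°, sin 9.2°) = (44.52, 7.211). ∠NJL = 126.2°, so JL runs at 9.2° + (180° − 126.2°) = 63.00° from the x-axis; with |JL| = 24.1, L = J + 24.1·(cos 63.00°, sin 63.00°) = (55.46, 28.68). JL ⟂ LT; with |LT| = 23.1 on the right of JL, T = L + 23.1·(0.8910, -0.4540) = (76.04, 18.20). Then |NT| = |T − N| = 78.19.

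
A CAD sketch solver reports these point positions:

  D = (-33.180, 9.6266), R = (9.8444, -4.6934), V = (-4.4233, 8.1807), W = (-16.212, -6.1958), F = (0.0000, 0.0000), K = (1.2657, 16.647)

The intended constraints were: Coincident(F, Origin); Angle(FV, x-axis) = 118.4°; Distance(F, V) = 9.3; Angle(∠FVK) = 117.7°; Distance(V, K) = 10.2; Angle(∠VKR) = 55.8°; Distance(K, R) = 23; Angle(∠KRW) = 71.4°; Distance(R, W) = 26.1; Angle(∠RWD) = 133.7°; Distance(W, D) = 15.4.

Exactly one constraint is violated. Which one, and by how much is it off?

Distance(W, D) = 15.4 — off by 7.80.

F = (0.00, 0.00) ✓; FV at 118.4° ✓; |FV| = 9.300 ✓; ∠FVK = 117.7° ✓; |VK| = 10.20 ✓; ∠VKR = 55.80° ✓; |KR| = 23.00 ✓; ∠KRW = 71.40° ✓; |RW| = 26.10 ✓; ∠RWD = 133.7° ✓; |WD| = 23.20 ✗.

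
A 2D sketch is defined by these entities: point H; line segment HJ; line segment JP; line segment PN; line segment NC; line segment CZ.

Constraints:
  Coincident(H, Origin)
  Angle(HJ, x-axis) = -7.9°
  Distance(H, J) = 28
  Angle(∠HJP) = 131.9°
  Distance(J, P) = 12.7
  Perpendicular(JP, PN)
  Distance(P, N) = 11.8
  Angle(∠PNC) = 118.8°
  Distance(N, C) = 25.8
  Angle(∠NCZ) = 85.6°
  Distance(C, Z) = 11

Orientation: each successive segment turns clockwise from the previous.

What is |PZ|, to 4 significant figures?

30.65

H is at the origin; HJ runs at -7.9° with length 28.0, so J = (27.73, -3.848). ∠HJP = 131.9° gives JP at -56.00° from the x-axis; with |JP| = 12.7, P = (34.84, -14.38). JP is perpendicular to PN, so PN runs at -146.0°; with |PN| = 11.8, N = (25.05, -20.98). ∠PNC = 118.8° gives NC at 152.8° from the x-axis; with |NC| = 25.8, C = (2.106, -9.183). ∠NCZ = 85.6° gives CZ at 58.40° from the x-axis; with |CZ| = 11.0, Z = (7.870, 0.1864). Then |PZ| = |Z − P| = 30.65.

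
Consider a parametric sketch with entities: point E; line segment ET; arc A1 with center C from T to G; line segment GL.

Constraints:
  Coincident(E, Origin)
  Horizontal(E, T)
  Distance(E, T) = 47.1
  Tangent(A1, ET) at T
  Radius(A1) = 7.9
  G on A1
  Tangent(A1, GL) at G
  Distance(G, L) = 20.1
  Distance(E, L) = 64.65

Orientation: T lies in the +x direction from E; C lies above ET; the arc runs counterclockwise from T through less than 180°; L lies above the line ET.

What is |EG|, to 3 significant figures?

55.1

E is at the origin; E and T share the same y with |ET| = 47.1 and T on the +x side, so T = (47.1, 0.00). The tangent condition forces CT to be normal to ET, so C = T + (0, 7.9) = (47.1, 7.90). Since CG ⟂ GL (tangency), |CL| = √(7.9² + 20.1²) = 21.6 regardless of where G sits on A1. So L lies on both circle(E, 64.65) and circle(C, 21.6); the above-ET intersection is L = (59.3, 25.7). G is the foot of the tangent from L: G = (54.8, 6.12).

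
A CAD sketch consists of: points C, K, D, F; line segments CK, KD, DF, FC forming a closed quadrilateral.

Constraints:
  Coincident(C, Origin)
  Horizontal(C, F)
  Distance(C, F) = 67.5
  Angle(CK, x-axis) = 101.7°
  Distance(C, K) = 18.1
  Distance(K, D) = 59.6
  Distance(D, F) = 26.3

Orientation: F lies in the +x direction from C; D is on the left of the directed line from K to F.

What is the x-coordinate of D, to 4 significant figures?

55.65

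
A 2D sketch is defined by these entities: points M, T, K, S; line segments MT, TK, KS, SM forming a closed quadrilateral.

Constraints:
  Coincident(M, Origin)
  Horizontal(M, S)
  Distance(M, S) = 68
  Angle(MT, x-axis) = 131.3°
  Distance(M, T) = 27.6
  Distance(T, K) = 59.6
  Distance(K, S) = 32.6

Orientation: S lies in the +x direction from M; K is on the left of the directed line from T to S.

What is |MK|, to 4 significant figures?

45.42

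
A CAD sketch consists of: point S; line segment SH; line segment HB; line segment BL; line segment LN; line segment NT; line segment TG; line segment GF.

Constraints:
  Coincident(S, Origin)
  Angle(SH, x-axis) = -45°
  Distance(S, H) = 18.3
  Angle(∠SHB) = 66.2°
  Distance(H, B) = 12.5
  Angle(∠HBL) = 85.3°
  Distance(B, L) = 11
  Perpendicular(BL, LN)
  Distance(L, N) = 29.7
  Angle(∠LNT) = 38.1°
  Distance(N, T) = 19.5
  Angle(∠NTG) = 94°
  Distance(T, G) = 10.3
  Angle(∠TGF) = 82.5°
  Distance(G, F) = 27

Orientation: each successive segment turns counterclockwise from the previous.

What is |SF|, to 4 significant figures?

26.39

S is at the origin; SH runs at -45.0° with length 18.3, so H = (12.94, -12.94). ∠SHB = 66.2° gives HB at 68.80° from the x-axis; with |HB| = 12.5, B = (17.46, -1.286). ∠HBL = 85.3° gives BL at 163.5° from the x-axis; with |BL| = 11.0, L = (6.913, 1.838). BL is perpendicular to LN, so LN runs at -106.5°; with |LN| = 29.7, N = (-1.522, -26.64). ∠LNT = 38.1° gives NT at 35.40° from the x-axis; with |NT| = 19.5, T = (14.37, -15.34). ∠NTG = 94.0° gives TG at 121.4° from the x-axis; with |TG| = 10.3, G = (9.007, -6.551). ∠TGF = 82.5° gives GF at -141.1° from the x-axis; with |GF| = 27.0, F = (-12.01, -23.51). Then |SF| = |F − S| = 26.39.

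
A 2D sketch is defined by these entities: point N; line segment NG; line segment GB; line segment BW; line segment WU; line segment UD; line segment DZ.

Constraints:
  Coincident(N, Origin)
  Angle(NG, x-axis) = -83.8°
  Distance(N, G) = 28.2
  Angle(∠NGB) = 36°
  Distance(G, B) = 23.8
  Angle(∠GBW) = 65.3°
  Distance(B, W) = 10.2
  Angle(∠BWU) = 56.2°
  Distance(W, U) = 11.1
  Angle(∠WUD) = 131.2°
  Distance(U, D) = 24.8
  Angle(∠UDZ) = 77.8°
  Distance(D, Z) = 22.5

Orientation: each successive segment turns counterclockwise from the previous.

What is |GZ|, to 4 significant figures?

42.66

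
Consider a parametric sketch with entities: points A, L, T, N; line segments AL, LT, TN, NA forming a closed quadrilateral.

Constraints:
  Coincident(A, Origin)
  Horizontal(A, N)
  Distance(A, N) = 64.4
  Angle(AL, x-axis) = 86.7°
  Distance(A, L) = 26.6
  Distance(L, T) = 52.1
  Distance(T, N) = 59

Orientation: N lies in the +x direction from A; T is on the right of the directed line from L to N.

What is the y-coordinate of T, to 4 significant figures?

-24.71

Checks: |LT| = 52.10 ✓; |TN| = 59.00 ✓.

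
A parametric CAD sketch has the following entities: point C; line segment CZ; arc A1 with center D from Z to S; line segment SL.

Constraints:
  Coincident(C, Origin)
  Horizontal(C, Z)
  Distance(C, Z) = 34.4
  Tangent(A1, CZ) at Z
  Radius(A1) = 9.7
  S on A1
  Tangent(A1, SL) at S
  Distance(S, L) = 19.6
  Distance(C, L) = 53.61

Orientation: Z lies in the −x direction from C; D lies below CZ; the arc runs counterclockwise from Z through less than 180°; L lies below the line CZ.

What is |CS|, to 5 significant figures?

45.009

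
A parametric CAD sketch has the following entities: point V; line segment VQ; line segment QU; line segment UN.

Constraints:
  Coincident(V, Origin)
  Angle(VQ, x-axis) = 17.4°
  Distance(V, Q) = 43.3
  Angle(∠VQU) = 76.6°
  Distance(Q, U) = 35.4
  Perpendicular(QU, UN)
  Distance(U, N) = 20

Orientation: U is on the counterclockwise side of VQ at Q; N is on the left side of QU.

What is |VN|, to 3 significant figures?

33.7

V is at the origin; VQ runs at 17.4° with length 43.3, so Q = 43.3·(cos 17.4°, sin 17.4°) = (41.3, 12.9). ∠VQU = 76.6°, so QU runs at 17.4° + (180° − 76.6°) = 121° from the x-axis; with |QU| = 35.4, U = Q + 35.4·(cos 121°, sin 121°) = (23.2, 43.4). QU is perpendicular to UN; with |UN| = 20.0 on the left of QU, N = U + 20.0·(-0.859, -0.512) = (6.01, 33.1). Then |VN| = |N − V| = 33.7.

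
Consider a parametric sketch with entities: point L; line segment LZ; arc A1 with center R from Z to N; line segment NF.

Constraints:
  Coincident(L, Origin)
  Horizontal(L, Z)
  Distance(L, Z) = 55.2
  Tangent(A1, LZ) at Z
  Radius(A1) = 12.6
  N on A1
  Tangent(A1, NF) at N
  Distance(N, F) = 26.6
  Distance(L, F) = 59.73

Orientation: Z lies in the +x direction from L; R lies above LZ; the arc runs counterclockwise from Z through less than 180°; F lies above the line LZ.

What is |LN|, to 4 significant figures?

67.43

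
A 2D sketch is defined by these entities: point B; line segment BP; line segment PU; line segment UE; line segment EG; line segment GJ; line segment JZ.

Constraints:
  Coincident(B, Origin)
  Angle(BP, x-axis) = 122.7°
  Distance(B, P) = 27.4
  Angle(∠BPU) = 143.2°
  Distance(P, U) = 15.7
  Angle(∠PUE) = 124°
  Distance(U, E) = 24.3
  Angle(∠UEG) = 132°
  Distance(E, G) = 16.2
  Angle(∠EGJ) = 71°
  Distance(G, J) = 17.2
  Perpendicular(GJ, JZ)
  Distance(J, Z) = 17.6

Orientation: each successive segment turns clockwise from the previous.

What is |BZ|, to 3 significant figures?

42.7

B is at the origin; BP runs at 122.7° with length 27.4, so P = (-14.8, 23.1). ∠BPU = 143.2° gives PU at 85.9° from the x-axis; with |PU| = 15.7, U = (-13.7, 38.7). ∠PUE = 124.0° gives UE at 29.9° from the x-axis; with |UE| = 24.3, E = (7.39, 50.8). ∠UEG = 132.0° gives EG at -18.1° from the x-axis; with |EG| = 16.2, G = (22.8, 45.8). ∠EGJ = 71.0° gives GJ at -127° from the x-axis; with |GJ| = 17.2, J = (12.4, 32.1). GJ ⟂ JZ, so JZ runs at 143°; with |JZ| = 17.6, Z = (-1.63, 42.7). Then |BZ| = |Z − B| = 42.7.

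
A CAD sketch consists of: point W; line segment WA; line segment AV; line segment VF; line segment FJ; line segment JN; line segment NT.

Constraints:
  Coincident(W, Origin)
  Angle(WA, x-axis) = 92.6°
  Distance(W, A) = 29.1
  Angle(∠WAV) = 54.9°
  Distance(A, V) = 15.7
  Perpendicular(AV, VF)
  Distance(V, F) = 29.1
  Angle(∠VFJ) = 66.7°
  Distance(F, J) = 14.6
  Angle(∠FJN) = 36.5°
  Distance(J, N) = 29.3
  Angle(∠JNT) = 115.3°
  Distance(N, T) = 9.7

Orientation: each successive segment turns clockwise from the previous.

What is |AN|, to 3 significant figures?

35.0

∠VFJ = 66.7° gives FJ at 124° from the x-axis; with |FJ| = 14.6, J = (-11.9, 8.17). ∠FJN = 36.5° gives JN at -19.3° from the x-axis; with |JN| = 29.3, N = (15.7, -1.52). Then |AN| = |N − A| = 35.0.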